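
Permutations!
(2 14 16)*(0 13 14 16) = [13, 1, 16, 3, 4, 5, 6, 7, 8, 9, 10, 11, 12, 14, 0, 15, 2] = (0 13 14)(2 16)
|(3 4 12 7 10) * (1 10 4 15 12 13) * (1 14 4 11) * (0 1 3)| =15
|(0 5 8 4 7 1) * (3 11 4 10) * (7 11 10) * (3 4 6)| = 5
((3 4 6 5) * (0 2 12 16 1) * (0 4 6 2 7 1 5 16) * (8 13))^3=(0 4)(1 12)(2 7)(3 5 16 6)(8 13)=((0 7 1 4 2 12)(3 6 16 5)(8 13))^3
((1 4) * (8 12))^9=((1 4)(8 12))^9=(1 4)(8 12)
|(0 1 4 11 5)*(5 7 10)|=|(0 1 4 11 7 10 5)|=7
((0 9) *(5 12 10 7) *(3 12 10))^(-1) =((0 9)(3 12)(5 10 7))^(-1) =(0 9)(3 12)(5 7 10)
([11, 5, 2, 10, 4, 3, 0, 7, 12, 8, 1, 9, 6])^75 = (0 8)(1 10 3 5)(6 9)(11 12)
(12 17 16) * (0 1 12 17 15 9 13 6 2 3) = (0 1 12 15 9 13 6 2 3)(16 17) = [1, 12, 3, 0, 4, 5, 2, 7, 8, 13, 10, 11, 15, 6, 14, 9, 17, 16]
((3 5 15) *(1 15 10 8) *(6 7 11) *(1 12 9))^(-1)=((1 15 3 5 10 8 12 9)(6 7 11))^(-1)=(1 9 12 8 10 5 3 15)(6 11 7)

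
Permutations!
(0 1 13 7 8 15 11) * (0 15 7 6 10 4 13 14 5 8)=(0 1 14 5 8 7)(4 13 6 10)(11 15)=[1, 14, 2, 3, 13, 8, 10, 0, 7, 9, 4, 15, 12, 6, 5, 11]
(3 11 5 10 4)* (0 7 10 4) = (0 7 10)(3 11 5 4) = [7, 1, 2, 11, 3, 4, 6, 10, 8, 9, 0, 5]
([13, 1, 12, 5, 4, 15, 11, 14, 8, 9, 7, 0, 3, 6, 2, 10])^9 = [13, 1, 12, 5, 4, 15, 11, 14, 8, 9, 7, 0, 3, 6, 2, 10]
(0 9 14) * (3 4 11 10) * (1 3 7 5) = (0 9 14)(1 3 4 11 10 7 5) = [9, 3, 2, 4, 11, 1, 6, 5, 8, 14, 7, 10, 12, 13, 0]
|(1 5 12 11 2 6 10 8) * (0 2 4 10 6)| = |(0 2)(1 5 12 11 4 10 8)| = 14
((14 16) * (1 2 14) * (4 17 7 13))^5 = ((1 2 14 16)(4 17 7 13))^5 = (1 2 14 16)(4 17 7 13)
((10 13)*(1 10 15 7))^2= (1 13 7 10 15)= ((1 10 13 15 7))^2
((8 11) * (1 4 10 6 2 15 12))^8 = ((1 4 10 6 2 15 12)(8 11))^8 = (1 4 10 6 2 15 12)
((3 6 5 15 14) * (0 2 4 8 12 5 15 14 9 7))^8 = (0 6 12)(2 15 5)(3 8 7)(4 9 14)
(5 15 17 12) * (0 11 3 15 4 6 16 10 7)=(0 11 3 15 17 12 5 4 6 16 10 7)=[11, 1, 2, 15, 6, 4, 16, 0, 8, 9, 7, 3, 5, 13, 14, 17, 10, 12]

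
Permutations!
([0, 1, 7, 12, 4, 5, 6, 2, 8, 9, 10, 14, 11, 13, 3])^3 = (2 7)(3 14 11 12)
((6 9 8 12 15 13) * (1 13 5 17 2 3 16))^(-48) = (17)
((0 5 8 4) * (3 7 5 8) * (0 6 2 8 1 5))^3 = (0 3 1 7 5)(2 6 4 8)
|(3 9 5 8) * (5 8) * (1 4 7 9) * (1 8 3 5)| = 7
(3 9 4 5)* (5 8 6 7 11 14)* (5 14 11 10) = (14)(3 9 4 8 6 7 10 5) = [0, 1, 2, 9, 8, 3, 7, 10, 6, 4, 5, 11, 12, 13, 14]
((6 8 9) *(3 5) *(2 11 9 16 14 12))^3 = (2 6 14 11 8 12 9 16)(3 5)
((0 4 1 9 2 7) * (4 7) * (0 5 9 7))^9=((1 7 5 9 2 4))^9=(1 9)(2 7)(4 5)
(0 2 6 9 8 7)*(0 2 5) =(0 5)(2 6 9 8 7) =[5, 1, 6, 3, 4, 0, 9, 2, 7, 8]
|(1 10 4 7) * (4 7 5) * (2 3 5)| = |(1 10 7)(2 3 5 4)| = 12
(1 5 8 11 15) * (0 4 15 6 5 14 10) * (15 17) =(0 4 17 15 1 14 10)(5 8 11 6) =[4, 14, 2, 3, 17, 8, 5, 7, 11, 9, 0, 6, 12, 13, 10, 1, 16, 15]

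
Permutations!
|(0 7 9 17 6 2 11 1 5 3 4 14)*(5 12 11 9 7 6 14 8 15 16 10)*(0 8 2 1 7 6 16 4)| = |(0 16 10 5 3)(1 12 11 7 6)(2 9 17 14 8 15 4)| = 35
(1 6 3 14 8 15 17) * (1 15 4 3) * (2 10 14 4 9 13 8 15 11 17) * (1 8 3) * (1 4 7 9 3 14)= (1 6 8 3 7 9 13 14 15 2 10)(11 17)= [0, 6, 10, 7, 4, 5, 8, 9, 3, 13, 1, 17, 12, 14, 15, 2, 16, 11]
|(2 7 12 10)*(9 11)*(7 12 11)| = |(2 12 10)(7 11 9)| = 3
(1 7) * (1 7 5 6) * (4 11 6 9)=(1 5 9 4 11 6)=[0, 5, 2, 3, 11, 9, 1, 7, 8, 4, 10, 6]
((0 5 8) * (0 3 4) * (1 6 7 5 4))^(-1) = ((0 4)(1 6 7 5 8 3))^(-1) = (0 4)(1 3 8 5 7 6)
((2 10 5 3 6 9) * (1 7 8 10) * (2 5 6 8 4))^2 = ((1 7 4 2)(3 8 10 6 9 5))^2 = (1 4)(2 7)(3 10 9)(5 8 6)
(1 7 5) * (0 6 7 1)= (0 6 7 5)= [6, 1, 2, 3, 4, 0, 7, 5]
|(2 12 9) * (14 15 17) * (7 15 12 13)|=|(2 13 7 15 17 14 12 9)|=8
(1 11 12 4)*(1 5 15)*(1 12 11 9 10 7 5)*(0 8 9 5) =(0 8 9 10 7)(1 5 15 12 4) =[8, 5, 2, 3, 1, 15, 6, 0, 9, 10, 7, 11, 4, 13, 14, 12]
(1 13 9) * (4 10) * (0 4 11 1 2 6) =(0 4 10 11 1 13 9 2 6) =[4, 13, 6, 3, 10, 5, 0, 7, 8, 2, 11, 1, 12, 9]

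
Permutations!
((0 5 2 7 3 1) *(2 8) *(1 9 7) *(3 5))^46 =(0 2 5 9)(1 8 7 3)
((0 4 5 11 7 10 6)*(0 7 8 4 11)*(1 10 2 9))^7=((0 11 8 4 5)(1 10 6 7 2 9))^7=(0 8 5 11 4)(1 10 6 7 2 9)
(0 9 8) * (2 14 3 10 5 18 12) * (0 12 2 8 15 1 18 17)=(0 9 15 1 18 2 14 3 10 5 17)(8 12)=[9, 18, 14, 10, 4, 17, 6, 7, 12, 15, 5, 11, 8, 13, 3, 1, 16, 0, 2]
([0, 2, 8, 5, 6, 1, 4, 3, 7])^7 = [0, 2, 8, 5, 6, 1, 4, 3, 7]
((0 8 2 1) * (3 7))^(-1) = (0 1 2 8)(3 7)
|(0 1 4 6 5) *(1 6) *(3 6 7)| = |(0 7 3 6 5)(1 4)| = 10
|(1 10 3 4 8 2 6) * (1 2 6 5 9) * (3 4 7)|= |(1 10 4 8 6 2 5 9)(3 7)|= 8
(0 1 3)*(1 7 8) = (0 7 8 1 3) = [7, 3, 2, 0, 4, 5, 6, 8, 1]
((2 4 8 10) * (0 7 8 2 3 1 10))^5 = (0 8 7)(1 3 10)(2 4)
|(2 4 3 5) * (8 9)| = 4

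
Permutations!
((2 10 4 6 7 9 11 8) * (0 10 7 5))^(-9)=(0 10 4 6 5)(2 7 9 11 8)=((0 10 4 6 5)(2 7 9 11 8))^(-9)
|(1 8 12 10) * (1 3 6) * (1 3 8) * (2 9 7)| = |(2 9 7)(3 6)(8 12 10)| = 6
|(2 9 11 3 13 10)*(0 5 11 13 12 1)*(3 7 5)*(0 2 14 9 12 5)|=|(0 3 5 11 7)(1 2 12)(9 13 10 14)|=60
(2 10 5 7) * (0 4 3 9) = (0 4 3 9)(2 10 5 7) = [4, 1, 10, 9, 3, 7, 6, 2, 8, 0, 5]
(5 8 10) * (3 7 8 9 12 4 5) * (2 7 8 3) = (2 7 3 8 10)(4 5 9 12) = [0, 1, 7, 8, 5, 9, 6, 3, 10, 12, 2, 11, 4]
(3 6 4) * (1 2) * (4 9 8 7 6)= (1 2)(3 4)(6 9 8 7)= [0, 2, 1, 4, 3, 5, 9, 6, 7, 8]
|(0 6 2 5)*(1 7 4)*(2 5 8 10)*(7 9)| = 12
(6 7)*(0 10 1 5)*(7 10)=[7, 5, 2, 3, 4, 0, 10, 6, 8, 9, 1]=(0 7 6 10 1 5)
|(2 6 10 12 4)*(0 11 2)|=7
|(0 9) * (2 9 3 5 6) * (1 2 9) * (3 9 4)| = 4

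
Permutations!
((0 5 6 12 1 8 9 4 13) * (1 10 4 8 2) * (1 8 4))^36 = (0 12 2 4 5 10 8 13 6 1 9)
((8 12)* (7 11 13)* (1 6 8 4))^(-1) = ((1 6 8 12 4)(7 11 13))^(-1) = (1 4 12 8 6)(7 13 11)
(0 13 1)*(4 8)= (0 13 1)(4 8)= [13, 0, 2, 3, 8, 5, 6, 7, 4, 9, 10, 11, 12, 1]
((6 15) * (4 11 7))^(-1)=(4 7 11)(6 15)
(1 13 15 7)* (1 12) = [0, 13, 2, 3, 4, 5, 6, 12, 8, 9, 10, 11, 1, 15, 14, 7] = (1 13 15 7 12)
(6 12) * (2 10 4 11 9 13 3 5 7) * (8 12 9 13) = [0, 1, 10, 5, 11, 7, 9, 2, 12, 8, 4, 13, 6, 3] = (2 10 4 11 13 3 5 7)(6 9 8 12)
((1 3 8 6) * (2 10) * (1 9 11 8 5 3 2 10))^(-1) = (1 2)(3 5)(6 8 11 9)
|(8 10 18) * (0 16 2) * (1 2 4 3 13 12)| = 24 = |(0 16 4 3 13 12 1 2)(8 10 18)|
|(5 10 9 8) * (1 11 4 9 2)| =|(1 11 4 9 8 5 10 2)| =8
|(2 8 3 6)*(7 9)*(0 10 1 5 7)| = 12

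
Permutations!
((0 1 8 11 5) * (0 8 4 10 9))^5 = (5 11 8)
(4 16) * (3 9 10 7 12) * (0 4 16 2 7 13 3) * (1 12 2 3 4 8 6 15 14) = (16)(0 8 6 15 14 1 12)(2 7)(3 9 10 13 4) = [8, 12, 7, 9, 3, 5, 15, 2, 6, 10, 13, 11, 0, 4, 1, 14, 16]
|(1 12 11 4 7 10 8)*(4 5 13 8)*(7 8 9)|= |(1 12 11 5 13 9 7 10 4 8)|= 10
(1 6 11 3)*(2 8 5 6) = (1 2 8 5 6 11 3) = [0, 2, 8, 1, 4, 6, 11, 7, 5, 9, 10, 3]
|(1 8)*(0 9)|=2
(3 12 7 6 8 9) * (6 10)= (3 12 7 10 6 8 9)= [0, 1, 2, 12, 4, 5, 8, 10, 9, 3, 6, 11, 7]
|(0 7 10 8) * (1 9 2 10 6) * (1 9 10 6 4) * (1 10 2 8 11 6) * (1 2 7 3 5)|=|(0 3 5 1 7 4 10 11 6 9 8)|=11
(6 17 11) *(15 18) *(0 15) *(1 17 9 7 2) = (0 15 18)(1 17 11 6 9 7 2) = [15, 17, 1, 3, 4, 5, 9, 2, 8, 7, 10, 6, 12, 13, 14, 18, 16, 11, 0]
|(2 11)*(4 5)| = 2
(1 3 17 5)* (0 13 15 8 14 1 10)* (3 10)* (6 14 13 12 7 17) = (0 12 7 17 5 3 6 14 1 10)(8 13 15) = [12, 10, 2, 6, 4, 3, 14, 17, 13, 9, 0, 11, 7, 15, 1, 8, 16, 5]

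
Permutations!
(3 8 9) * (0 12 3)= [12, 1, 2, 8, 4, 5, 6, 7, 9, 0, 10, 11, 3]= (0 12 3 8 9)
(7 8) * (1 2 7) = [0, 2, 7, 3, 4, 5, 6, 8, 1] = (1 2 7 8)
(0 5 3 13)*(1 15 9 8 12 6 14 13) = (0 5 3 1 15 9 8 12 6 14 13) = [5, 15, 2, 1, 4, 3, 14, 7, 12, 8, 10, 11, 6, 0, 13, 9]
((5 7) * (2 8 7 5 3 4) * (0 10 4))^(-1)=(0 3 7 8 2 4 10)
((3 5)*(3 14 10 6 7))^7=(3 5 14 10 6 7)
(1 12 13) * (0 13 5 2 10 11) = [13, 12, 10, 3, 4, 2, 6, 7, 8, 9, 11, 0, 5, 1] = (0 13 1 12 5 2 10 11)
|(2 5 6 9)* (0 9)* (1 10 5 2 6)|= 3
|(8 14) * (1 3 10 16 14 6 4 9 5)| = 10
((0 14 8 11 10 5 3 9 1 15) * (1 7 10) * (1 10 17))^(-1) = (0 15 1 17 7 9 3 5 10 11 8 14)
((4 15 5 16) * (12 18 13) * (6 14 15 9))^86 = ((4 9 6 14 15 5 16)(12 18 13))^86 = (4 6 15 16 9 14 5)(12 13 18)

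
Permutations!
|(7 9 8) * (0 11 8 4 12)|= |(0 11 8 7 9 4 12)|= 7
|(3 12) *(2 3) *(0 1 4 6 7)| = |(0 1 4 6 7)(2 3 12)| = 15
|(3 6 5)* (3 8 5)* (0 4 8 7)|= |(0 4 8 5 7)(3 6)|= 10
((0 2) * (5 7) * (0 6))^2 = ((0 2 6)(5 7))^2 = (7)(0 6 2)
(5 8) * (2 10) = (2 10)(5 8) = [0, 1, 10, 3, 4, 8, 6, 7, 5, 9, 2]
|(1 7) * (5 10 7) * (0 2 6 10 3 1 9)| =|(0 2 6 10 7 9)(1 5 3)| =6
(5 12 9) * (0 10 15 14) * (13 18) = (0 10 15 14)(5 12 9)(13 18) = [10, 1, 2, 3, 4, 12, 6, 7, 8, 5, 15, 11, 9, 18, 0, 14, 16, 17, 13]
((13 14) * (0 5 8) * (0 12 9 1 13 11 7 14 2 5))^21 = (14) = ((1 13 2 5 8 12 9)(7 14 11))^21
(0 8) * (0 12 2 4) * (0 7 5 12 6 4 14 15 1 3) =(0 8 6 4 7 5 12 2 14 15 1 3) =[8, 3, 14, 0, 7, 12, 4, 5, 6, 9, 10, 11, 2, 13, 15, 1]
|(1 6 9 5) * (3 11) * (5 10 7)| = 6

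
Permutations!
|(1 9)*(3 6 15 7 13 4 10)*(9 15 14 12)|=|(1 15 7 13 4 10 3 6 14 12 9)|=11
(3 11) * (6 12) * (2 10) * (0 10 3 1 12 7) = (0 10 2 3 11 1 12 6 7) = [10, 12, 3, 11, 4, 5, 7, 0, 8, 9, 2, 1, 6]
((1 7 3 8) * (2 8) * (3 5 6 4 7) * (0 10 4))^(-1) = (0 6 5 7 4 10)(1 8 2 3)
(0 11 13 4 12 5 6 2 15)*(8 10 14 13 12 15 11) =[8, 1, 11, 3, 15, 6, 2, 7, 10, 9, 14, 12, 5, 4, 13, 0] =(0 8 10 14 13 4 15)(2 11 12 5 6)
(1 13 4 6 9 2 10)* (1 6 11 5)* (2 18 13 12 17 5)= [0, 12, 10, 3, 11, 1, 9, 7, 8, 18, 6, 2, 17, 4, 14, 15, 16, 5, 13]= (1 12 17 5)(2 10 6 9 18 13 4 11)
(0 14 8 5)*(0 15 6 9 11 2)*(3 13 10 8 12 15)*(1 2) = (0 14 12 15 6 9 11 1 2)(3 13 10 8 5) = [14, 2, 0, 13, 4, 3, 9, 7, 5, 11, 8, 1, 15, 10, 12, 6]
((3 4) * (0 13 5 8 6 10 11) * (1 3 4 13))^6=(0 6 13)(1 10 5)(3 11 8)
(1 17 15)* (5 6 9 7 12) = (1 17 15)(5 6 9 7 12) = [0, 17, 2, 3, 4, 6, 9, 12, 8, 7, 10, 11, 5, 13, 14, 1, 16, 15]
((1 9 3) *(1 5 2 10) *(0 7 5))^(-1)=(0 3 9 1 10 2 5 7)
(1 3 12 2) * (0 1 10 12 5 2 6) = [1, 3, 10, 5, 4, 2, 0, 7, 8, 9, 12, 11, 6] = (0 1 3 5 2 10 12 6)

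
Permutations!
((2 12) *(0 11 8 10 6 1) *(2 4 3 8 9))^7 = ((0 11 9 2 12 4 3 8 10 6 1))^7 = (0 8 2 1 3 9 6 4 11 10 12)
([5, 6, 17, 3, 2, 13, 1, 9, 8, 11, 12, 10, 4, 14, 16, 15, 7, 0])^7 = (0 11 5 10 13 12 14 4 16 2 7 17 9)(1 6)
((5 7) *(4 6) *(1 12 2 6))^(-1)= ((1 12 2 6 4)(5 7))^(-1)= (1 4 6 2 12)(5 7)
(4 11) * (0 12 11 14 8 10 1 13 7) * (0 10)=[12, 13, 2, 3, 14, 5, 6, 10, 0, 9, 1, 4, 11, 7, 8]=(0 12 11 4 14 8)(1 13 7 10)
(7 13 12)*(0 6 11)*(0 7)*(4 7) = (0 6 11 4 7 13 12) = [6, 1, 2, 3, 7, 5, 11, 13, 8, 9, 10, 4, 0, 12]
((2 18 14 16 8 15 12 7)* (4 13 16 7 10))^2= ((2 18 14 7)(4 13 16 8 15 12 10))^2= (2 14)(4 16 15 10 13 8 12)(7 18)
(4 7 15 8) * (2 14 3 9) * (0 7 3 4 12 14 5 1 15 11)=(0 7 11)(1 15 8 12 14 4 3 9 2 5)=[7, 15, 5, 9, 3, 1, 6, 11, 12, 2, 10, 0, 14, 13, 4, 8]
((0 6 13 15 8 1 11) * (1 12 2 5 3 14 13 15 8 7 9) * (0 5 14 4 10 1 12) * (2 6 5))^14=((0 5 3 4 10 1 11 2 14 13 8)(6 15 7 9 12))^14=(0 4 11 13 5 10 2 8 3 1 14)(6 12 9 7 15)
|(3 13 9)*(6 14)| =|(3 13 9)(6 14)| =6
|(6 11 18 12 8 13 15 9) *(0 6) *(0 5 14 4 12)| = |(0 6 11 18)(4 12 8 13 15 9 5 14)| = 8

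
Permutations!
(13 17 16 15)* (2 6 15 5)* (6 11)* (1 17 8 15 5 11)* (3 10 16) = (1 17 3 10 16 11 6 5 2)(8 15 13) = [0, 17, 1, 10, 4, 2, 5, 7, 15, 9, 16, 6, 12, 8, 14, 13, 11, 3]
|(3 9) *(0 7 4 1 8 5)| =6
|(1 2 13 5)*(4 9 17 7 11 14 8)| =|(1 2 13 5)(4 9 17 7 11 14 8)| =28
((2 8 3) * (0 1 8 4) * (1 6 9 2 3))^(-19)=(0 6 9 2 4)(1 8)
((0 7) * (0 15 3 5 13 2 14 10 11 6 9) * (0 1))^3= ((0 7 15 3 5 13 2 14 10 11 6 9 1))^3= (0 3 2 11 1 15 13 10 9 7 5 14 6)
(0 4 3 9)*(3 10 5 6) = [4, 1, 2, 9, 10, 6, 3, 7, 8, 0, 5] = (0 4 10 5 6 3 9)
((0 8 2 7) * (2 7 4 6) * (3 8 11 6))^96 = ((0 11 6 2 4 3 8 7))^96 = (11)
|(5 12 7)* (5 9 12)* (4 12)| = 4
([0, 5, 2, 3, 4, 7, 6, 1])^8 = (1 7 5)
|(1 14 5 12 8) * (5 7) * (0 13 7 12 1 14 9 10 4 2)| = 9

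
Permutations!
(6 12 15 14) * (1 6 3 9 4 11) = (1 6 12 15 14 3 9 4 11) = [0, 6, 2, 9, 11, 5, 12, 7, 8, 4, 10, 1, 15, 13, 3, 14]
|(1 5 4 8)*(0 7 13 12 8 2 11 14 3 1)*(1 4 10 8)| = 40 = |(0 7 13 12 1 5 10 8)(2 11 14 3 4)|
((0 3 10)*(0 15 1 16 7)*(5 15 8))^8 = (0 7 16 1 15 5 8 10 3)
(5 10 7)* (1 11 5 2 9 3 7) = (1 11 5 10)(2 9 3 7) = [0, 11, 9, 7, 4, 10, 6, 2, 8, 3, 1, 5]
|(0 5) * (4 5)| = |(0 4 5)| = 3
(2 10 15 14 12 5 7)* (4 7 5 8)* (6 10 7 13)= [0, 1, 7, 3, 13, 5, 10, 2, 4, 9, 15, 11, 8, 6, 12, 14]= (2 7)(4 13 6 10 15 14 12 8)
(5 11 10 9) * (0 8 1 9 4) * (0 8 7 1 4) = (0 7 1 9 5 11 10)(4 8) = [7, 9, 2, 3, 8, 11, 6, 1, 4, 5, 0, 10]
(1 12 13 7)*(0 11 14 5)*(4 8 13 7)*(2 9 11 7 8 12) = (0 7 1 2 9 11 14 5)(4 12 8 13) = [7, 2, 9, 3, 12, 0, 6, 1, 13, 11, 10, 14, 8, 4, 5]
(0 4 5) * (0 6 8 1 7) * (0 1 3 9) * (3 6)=(0 4 5 3 9)(1 7)(6 8)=[4, 7, 2, 9, 5, 3, 8, 1, 6, 0]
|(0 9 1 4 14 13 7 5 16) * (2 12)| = 18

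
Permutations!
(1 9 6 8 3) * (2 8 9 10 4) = (1 10 4 2 8 3)(6 9) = [0, 10, 8, 1, 2, 5, 9, 7, 3, 6, 4]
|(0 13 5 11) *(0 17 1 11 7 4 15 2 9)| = 24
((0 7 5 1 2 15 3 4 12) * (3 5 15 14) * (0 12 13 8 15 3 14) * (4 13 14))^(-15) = (0 13 5)(1 7 8)(2 3 15)(4 14)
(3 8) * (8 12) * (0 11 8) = (0 11 8 3 12) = [11, 1, 2, 12, 4, 5, 6, 7, 3, 9, 10, 8, 0]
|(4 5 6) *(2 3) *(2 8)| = 3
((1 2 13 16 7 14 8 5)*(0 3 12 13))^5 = (0 7 2 16 1 13 5 12 8 3 14)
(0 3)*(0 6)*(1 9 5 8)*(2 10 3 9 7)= (0 9 5 8 1 7 2 10 3 6)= [9, 7, 10, 6, 4, 8, 0, 2, 1, 5, 3]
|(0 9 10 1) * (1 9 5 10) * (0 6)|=|(0 5 10 9 1 6)|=6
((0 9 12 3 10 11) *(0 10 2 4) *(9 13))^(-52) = ((0 13 9 12 3 2 4)(10 11))^(-52) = (0 3 13 2 9 4 12)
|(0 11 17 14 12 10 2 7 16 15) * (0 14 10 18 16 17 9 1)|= 20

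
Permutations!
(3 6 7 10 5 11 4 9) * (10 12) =(3 6 7 12 10 5 11 4 9) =[0, 1, 2, 6, 9, 11, 7, 12, 8, 3, 5, 4, 10]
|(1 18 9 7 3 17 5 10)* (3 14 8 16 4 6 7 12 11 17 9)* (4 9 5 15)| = |(1 18 3 5 10)(4 6 7 14 8 16 9 12 11 17 15)| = 55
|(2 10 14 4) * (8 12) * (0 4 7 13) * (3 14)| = 8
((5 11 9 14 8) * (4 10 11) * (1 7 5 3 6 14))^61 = ((1 7 5 4 10 11 9)(3 6 14 8))^61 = (1 11 4 7 9 10 5)(3 6 14 8)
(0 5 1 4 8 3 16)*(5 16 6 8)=(0 16)(1 4 5)(3 6 8)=[16, 4, 2, 6, 5, 1, 8, 7, 3, 9, 10, 11, 12, 13, 14, 15, 0]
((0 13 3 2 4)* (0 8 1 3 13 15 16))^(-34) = ((0 15 16)(1 3 2 4 8))^(-34) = (0 16 15)(1 3 2 4 8)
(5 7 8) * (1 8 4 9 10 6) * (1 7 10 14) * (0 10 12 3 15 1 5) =(0 10 6 7 4 9 14 5 12 3 15 1 8) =[10, 8, 2, 15, 9, 12, 7, 4, 0, 14, 6, 11, 3, 13, 5, 1]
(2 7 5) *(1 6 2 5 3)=(1 6 2 7 3)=[0, 6, 7, 1, 4, 5, 2, 3]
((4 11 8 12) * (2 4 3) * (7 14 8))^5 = (2 8 11 3 14 4 12 7)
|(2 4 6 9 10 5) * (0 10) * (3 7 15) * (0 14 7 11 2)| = |(0 10 5)(2 4 6 9 14 7 15 3 11)| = 9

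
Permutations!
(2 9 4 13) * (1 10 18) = [0, 10, 9, 3, 13, 5, 6, 7, 8, 4, 18, 11, 12, 2, 14, 15, 16, 17, 1] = (1 10 18)(2 9 4 13)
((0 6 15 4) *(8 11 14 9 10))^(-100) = (15)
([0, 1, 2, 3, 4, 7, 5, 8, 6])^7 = [0, 1, 2, 3, 4, 6, 8, 5, 7]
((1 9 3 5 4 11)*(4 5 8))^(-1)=(1 11 4 8 3 9)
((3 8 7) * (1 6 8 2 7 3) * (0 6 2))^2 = (0 8)(1 7 2)(3 6) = ((0 6 8 3)(1 2 7))^2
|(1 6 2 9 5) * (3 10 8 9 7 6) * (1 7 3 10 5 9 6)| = 8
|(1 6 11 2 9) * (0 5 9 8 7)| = |(0 5 9 1 6 11 2 8 7)| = 9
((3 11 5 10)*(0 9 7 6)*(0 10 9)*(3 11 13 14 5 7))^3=(3 5 13 9 14)(6 7 11 10)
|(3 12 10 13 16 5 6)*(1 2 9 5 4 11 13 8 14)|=20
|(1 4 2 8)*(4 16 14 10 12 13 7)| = 10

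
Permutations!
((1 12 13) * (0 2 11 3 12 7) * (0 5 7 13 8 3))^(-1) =((0 2 11)(1 13)(3 12 8)(5 7))^(-1) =(0 11 2)(1 13)(3 8 12)(5 7)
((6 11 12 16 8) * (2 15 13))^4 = (2 15 13)(6 8 16 12 11) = ((2 15 13)(6 11 12 16 8))^4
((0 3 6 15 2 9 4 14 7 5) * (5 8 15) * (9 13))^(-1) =(0 5 6 3)(2 15 8 7 14 4 9 13)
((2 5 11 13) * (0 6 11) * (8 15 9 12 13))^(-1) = ((0 6 11 8 15 9 12 13 2 5))^(-1) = (0 5 2 13 12 9 15 8 11 6)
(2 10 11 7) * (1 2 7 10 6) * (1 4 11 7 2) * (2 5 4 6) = (4 11 10 7 5) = [0, 1, 2, 3, 11, 4, 6, 5, 8, 9, 7, 10]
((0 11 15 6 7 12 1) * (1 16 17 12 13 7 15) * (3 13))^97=((0 11 1)(3 13 7)(6 15)(12 16 17))^97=(0 11 1)(3 13 7)(6 15)(12 16 17)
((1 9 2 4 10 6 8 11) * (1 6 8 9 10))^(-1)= ((1 10 8 11 6 9 2 4))^(-1)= (1 4 2 9 6 11 8 10)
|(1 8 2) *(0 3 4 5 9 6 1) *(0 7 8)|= 21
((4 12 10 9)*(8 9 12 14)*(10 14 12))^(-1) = ((4 12 14 8 9))^(-1) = (4 9 8 14 12)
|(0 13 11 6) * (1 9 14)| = 12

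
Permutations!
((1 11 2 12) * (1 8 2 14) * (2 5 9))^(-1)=(1 14 11)(2 9 5 8 12)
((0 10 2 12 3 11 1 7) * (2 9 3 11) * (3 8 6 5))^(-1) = (0 7 1 11 12 2 3 5 6 8 9 10)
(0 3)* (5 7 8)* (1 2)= (0 3)(1 2)(5 7 8)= [3, 2, 1, 0, 4, 7, 6, 8, 5]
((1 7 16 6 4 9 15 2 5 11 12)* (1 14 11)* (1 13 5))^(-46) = (1 16 4 15)(2 7 6 9)(11 14 12)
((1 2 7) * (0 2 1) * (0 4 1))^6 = ((0 2 7 4 1))^6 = (0 2 7 4 1)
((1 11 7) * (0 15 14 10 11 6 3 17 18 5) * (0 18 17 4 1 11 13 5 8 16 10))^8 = ((0 15 14)(1 6 3 4)(5 18 8 16 10 13)(7 11))^8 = (0 14 15)(5 8 10)(13 18 16)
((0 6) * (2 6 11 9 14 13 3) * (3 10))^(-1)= (0 6 2 3 10 13 14 9 11)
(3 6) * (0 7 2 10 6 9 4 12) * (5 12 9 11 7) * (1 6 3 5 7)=(0 7 2 10 3 11 1 6 5 12)(4 9)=[7, 6, 10, 11, 9, 12, 5, 2, 8, 4, 3, 1, 0]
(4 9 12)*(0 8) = [8, 1, 2, 3, 9, 5, 6, 7, 0, 12, 10, 11, 4] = (0 8)(4 9 12)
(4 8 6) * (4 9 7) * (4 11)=(4 8 6 9 7 11)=[0, 1, 2, 3, 8, 5, 9, 11, 6, 7, 10, 4]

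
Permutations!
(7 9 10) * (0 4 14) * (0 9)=[4, 1, 2, 3, 14, 5, 6, 0, 8, 10, 7, 11, 12, 13, 9]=(0 4 14 9 10 7)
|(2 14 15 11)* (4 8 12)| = 12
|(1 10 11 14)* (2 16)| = |(1 10 11 14)(2 16)| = 4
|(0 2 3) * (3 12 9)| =5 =|(0 2 12 9 3)|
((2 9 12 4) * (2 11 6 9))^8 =(4 9 11 12 6)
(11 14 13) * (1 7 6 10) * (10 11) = (1 7 6 11 14 13 10) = [0, 7, 2, 3, 4, 5, 11, 6, 8, 9, 1, 14, 12, 10, 13]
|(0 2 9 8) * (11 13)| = |(0 2 9 8)(11 13)| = 4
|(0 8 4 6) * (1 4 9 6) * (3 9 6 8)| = 10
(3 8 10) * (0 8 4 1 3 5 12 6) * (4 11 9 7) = (0 8 10 5 12 6)(1 3 11 9 7 4) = [8, 3, 2, 11, 1, 12, 0, 4, 10, 7, 5, 9, 6]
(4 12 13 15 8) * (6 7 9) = (4 12 13 15 8)(6 7 9) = [0, 1, 2, 3, 12, 5, 7, 9, 4, 6, 10, 11, 13, 15, 14, 8]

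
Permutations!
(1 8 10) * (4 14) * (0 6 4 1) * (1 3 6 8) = (0 8 10)(3 6 4 14) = [8, 1, 2, 6, 14, 5, 4, 7, 10, 9, 0, 11, 12, 13, 3]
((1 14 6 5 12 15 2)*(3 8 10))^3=((1 14 6 5 12 15 2)(3 8 10))^3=(1 5 2 6 15 14 12)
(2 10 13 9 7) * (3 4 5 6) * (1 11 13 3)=(1 11 13 9 7 2 10 3 4 5 6)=[0, 11, 10, 4, 5, 6, 1, 2, 8, 7, 3, 13, 12, 9]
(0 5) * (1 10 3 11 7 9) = (0 5)(1 10 3 11 7 9) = [5, 10, 2, 11, 4, 0, 6, 9, 8, 1, 3, 7]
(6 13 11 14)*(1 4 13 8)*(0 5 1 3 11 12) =(0 5 1 4 13 12)(3 11 14 6 8) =[5, 4, 2, 11, 13, 1, 8, 7, 3, 9, 10, 14, 0, 12, 6]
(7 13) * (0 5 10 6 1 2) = [5, 2, 0, 3, 4, 10, 1, 13, 8, 9, 6, 11, 12, 7] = (0 5 10 6 1 2)(7 13)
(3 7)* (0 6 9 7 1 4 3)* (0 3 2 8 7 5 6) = [0, 4, 8, 1, 2, 6, 9, 3, 7, 5] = (1 4 2 8 7 3)(5 6 9)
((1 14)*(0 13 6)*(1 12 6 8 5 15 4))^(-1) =((0 13 8 5 15 4 1 14 12 6))^(-1) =(0 6 12 14 1 4 15 5 8 13)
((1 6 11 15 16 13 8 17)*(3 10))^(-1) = (1 17 8 13 16 15 11 6)(3 10)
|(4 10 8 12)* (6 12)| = |(4 10 8 6 12)| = 5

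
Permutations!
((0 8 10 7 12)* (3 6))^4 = ((0 8 10 7 12)(3 6))^4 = (0 12 7 10 8)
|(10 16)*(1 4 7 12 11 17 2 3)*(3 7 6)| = 20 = |(1 4 6 3)(2 7 12 11 17)(10 16)|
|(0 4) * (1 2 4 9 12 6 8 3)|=9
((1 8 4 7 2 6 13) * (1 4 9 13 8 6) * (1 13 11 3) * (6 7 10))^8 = ((1 7 2 13 4 10 6 8 9 11 3))^8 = (1 9 10 2 3 8 4 7 11 6 13)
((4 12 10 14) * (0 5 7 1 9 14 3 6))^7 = ((0 5 7 1 9 14 4 12 10 3 6))^7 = (0 12 1 6 4 7 3 14 5 10 9)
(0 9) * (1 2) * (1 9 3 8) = (0 3 8 1 2 9) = [3, 2, 9, 8, 4, 5, 6, 7, 1, 0]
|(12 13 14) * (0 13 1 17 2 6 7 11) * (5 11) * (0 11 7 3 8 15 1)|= 28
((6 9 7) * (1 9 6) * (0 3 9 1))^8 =((0 3 9 7))^8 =(9)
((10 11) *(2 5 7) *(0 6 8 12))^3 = (0 12 8 6)(10 11) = ((0 6 8 12)(2 5 7)(10 11))^3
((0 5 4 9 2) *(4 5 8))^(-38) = (0 4 2 8 9) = ((0 8 4 9 2))^(-38)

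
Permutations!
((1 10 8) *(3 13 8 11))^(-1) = ((1 10 11 3 13 8))^(-1) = (1 8 13 3 11 10)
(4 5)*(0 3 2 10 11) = (0 3 2 10 11)(4 5) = [3, 1, 10, 2, 5, 4, 6, 7, 8, 9, 11, 0]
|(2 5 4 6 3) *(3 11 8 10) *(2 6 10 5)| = |(3 6 11 8 5 4 10)| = 7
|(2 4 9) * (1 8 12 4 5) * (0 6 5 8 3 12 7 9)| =|(0 6 5 1 3 12 4)(2 8 7 9)| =28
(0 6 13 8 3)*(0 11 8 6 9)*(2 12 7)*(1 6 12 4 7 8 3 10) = (0 9)(1 6 13 12 8 10)(2 4 7)(3 11) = [9, 6, 4, 11, 7, 5, 13, 2, 10, 0, 1, 3, 8, 12]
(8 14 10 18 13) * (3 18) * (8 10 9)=(3 18 13 10)(8 14 9)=[0, 1, 2, 18, 4, 5, 6, 7, 14, 8, 3, 11, 12, 10, 9, 15, 16, 17, 13]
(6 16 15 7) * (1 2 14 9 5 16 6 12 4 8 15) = (1 2 14 9 5 16)(4 8 15 7 12) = [0, 2, 14, 3, 8, 16, 6, 12, 15, 5, 10, 11, 4, 13, 9, 7, 1]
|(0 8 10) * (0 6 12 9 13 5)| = |(0 8 10 6 12 9 13 5)| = 8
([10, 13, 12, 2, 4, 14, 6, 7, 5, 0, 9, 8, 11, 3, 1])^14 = [9, 11, 14, 5, 4, 2, 6, 7, 3, 10, 0, 13, 1, 8, 12]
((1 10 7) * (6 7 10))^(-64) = ((10)(1 6 7))^(-64) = (10)(1 7 6)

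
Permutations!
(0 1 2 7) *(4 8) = (0 1 2 7)(4 8) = [1, 2, 7, 3, 8, 5, 6, 0, 4]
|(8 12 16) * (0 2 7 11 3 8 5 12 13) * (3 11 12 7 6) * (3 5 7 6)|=30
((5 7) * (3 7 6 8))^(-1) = ((3 7 5 6 8))^(-1) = (3 8 6 5 7)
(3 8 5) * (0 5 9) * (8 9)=(0 5 3 9)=[5, 1, 2, 9, 4, 3, 6, 7, 8, 0]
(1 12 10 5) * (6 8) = [0, 12, 2, 3, 4, 1, 8, 7, 6, 9, 5, 11, 10] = (1 12 10 5)(6 8)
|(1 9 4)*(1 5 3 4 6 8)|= |(1 9 6 8)(3 4 5)|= 12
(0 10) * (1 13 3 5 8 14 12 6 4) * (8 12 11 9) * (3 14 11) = (0 10)(1 13 14 3 5 12 6 4)(8 11 9) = [10, 13, 2, 5, 1, 12, 4, 7, 11, 8, 0, 9, 6, 14, 3]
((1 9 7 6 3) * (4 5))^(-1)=((1 9 7 6 3)(4 5))^(-1)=(1 3 6 7 9)(4 5)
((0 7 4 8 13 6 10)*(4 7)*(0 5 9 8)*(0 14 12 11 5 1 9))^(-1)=(0 5 11 12 14 4)(1 10 6 13 8 9)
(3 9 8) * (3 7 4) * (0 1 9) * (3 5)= (0 1 9 8 7 4 5 3)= [1, 9, 2, 0, 5, 3, 6, 4, 7, 8]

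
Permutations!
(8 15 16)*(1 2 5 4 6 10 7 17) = (1 2 5 4 6 10 7 17)(8 15 16) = [0, 2, 5, 3, 6, 4, 10, 17, 15, 9, 7, 11, 12, 13, 14, 16, 8, 1]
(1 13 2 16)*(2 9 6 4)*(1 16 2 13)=[0, 1, 2, 3, 13, 5, 4, 7, 8, 6, 10, 11, 12, 9, 14, 15, 16]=(16)(4 13 9 6)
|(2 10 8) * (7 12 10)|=5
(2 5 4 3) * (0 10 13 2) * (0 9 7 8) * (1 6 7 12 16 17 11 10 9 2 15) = [9, 6, 5, 2, 3, 4, 7, 8, 0, 12, 13, 10, 16, 15, 14, 1, 17, 11] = (0 9 12 16 17 11 10 13 15 1 6 7 8)(2 5 4 3)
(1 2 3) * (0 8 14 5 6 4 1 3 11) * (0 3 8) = (1 2 11 3 8 14 5 6 4) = [0, 2, 11, 8, 1, 6, 4, 7, 14, 9, 10, 3, 12, 13, 5]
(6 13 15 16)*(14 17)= (6 13 15 16)(14 17)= [0, 1, 2, 3, 4, 5, 13, 7, 8, 9, 10, 11, 12, 15, 17, 16, 6, 14]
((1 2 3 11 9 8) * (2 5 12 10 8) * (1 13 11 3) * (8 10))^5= (1 11 12 2 13 5 9 8)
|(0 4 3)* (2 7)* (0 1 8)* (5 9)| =10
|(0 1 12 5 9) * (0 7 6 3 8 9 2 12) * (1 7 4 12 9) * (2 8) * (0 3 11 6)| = 8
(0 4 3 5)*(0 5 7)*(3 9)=(0 4 9 3 7)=[4, 1, 2, 7, 9, 5, 6, 0, 8, 3]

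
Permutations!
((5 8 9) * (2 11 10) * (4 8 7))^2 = (2 10 11)(4 9 7 8 5)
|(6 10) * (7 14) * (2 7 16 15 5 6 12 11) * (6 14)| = |(2 7 6 10 12 11)(5 14 16 15)| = 12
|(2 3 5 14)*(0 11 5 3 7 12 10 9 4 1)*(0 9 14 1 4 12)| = |(0 11 5 1 9 12 10 14 2 7)| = 10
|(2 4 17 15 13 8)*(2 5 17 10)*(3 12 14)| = |(2 4 10)(3 12 14)(5 17 15 13 8)| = 15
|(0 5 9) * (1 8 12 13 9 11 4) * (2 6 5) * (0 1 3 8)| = 12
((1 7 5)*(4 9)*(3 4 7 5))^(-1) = (1 5)(3 7 9 4)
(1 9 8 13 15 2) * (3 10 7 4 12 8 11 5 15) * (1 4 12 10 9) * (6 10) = (2 4 6 10 7 12 8 13 3 9 11 5 15) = [0, 1, 4, 9, 6, 15, 10, 12, 13, 11, 7, 5, 8, 3, 14, 2]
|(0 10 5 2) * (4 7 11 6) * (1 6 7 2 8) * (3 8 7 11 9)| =|(11)(0 10 5 7 9 3 8 1 6 4 2)| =11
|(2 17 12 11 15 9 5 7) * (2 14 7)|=|(2 17 12 11 15 9 5)(7 14)|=14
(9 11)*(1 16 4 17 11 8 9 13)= [0, 16, 2, 3, 17, 5, 6, 7, 9, 8, 10, 13, 12, 1, 14, 15, 4, 11]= (1 16 4 17 11 13)(8 9)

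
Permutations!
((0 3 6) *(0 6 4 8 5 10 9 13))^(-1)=((0 3 4 8 5 10 9 13))^(-1)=(0 13 9 10 5 8 4 3)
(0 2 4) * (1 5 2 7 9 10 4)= (0 7 9 10 4)(1 5 2)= [7, 5, 1, 3, 0, 2, 6, 9, 8, 10, 4]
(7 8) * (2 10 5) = [0, 1, 10, 3, 4, 2, 6, 8, 7, 9, 5] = (2 10 5)(7 8)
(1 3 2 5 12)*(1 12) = [0, 3, 5, 2, 4, 1, 6, 7, 8, 9, 10, 11, 12] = (12)(1 3 2 5)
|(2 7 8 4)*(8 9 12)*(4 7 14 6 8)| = |(2 14 6 8 7 9 12 4)| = 8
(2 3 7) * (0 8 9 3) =[8, 1, 0, 7, 4, 5, 6, 2, 9, 3] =(0 8 9 3 7 2)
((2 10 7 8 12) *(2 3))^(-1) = (2 3 12 8 7 10)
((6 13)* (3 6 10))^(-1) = (3 10 13 6) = ((3 6 13 10))^(-1)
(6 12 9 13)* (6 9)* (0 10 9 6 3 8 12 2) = (0 10 9 13 6 2)(3 8 12) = [10, 1, 0, 8, 4, 5, 2, 7, 12, 13, 9, 11, 3, 6]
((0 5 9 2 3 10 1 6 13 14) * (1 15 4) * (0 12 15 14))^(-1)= (0 13 6 1 4 15 12 14 10 3 2 9 5)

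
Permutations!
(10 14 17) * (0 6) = (0 6)(10 14 17) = [6, 1, 2, 3, 4, 5, 0, 7, 8, 9, 14, 11, 12, 13, 17, 15, 16, 10]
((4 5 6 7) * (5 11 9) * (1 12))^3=(1 12)(4 5)(6 11)(7 9)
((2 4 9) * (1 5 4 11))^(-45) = ((1 5 4 9 2 11))^(-45) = (1 9)(2 5)(4 11)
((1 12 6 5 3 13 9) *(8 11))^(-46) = ((1 12 6 5 3 13 9)(8 11))^(-46) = (1 5 9 6 13 12 3)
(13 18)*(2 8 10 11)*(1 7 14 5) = [0, 7, 8, 3, 4, 1, 6, 14, 10, 9, 11, 2, 12, 18, 5, 15, 16, 17, 13] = (1 7 14 5)(2 8 10 11)(13 18)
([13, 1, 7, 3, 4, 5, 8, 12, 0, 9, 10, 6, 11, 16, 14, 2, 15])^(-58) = [16, 1, 12, 3, 4, 5, 0, 11, 13, 9, 10, 8, 6, 15, 14, 7, 2]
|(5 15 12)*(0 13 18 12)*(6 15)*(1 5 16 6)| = |(0 13 18 12 16 6 15)(1 5)| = 14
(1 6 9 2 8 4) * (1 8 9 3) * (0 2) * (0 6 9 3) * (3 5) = [2, 9, 5, 1, 8, 3, 0, 7, 4, 6] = (0 2 5 3 1 9 6)(4 8)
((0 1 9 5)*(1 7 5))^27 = (1 9)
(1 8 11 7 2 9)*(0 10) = (0 10)(1 8 11 7 2 9) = [10, 8, 9, 3, 4, 5, 6, 2, 11, 1, 0, 7]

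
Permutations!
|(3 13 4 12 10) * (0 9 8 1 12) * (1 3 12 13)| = |(0 9 8 3 1 13 4)(10 12)| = 14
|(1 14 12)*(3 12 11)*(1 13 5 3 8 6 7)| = 12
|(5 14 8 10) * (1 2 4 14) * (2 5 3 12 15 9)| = 18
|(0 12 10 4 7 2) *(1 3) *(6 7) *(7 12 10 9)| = |(0 10 4 6 12 9 7 2)(1 3)| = 8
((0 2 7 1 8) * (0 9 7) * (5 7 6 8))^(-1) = ((0 2)(1 5 7)(6 8 9))^(-1) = (0 2)(1 7 5)(6 9 8)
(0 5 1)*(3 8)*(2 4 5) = (0 2 4 5 1)(3 8) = [2, 0, 4, 8, 5, 1, 6, 7, 3]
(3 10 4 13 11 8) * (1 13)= (1 13 11 8 3 10 4)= [0, 13, 2, 10, 1, 5, 6, 7, 3, 9, 4, 8, 12, 11]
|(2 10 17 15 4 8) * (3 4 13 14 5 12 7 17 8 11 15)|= |(2 10 8)(3 4 11 15 13 14 5 12 7 17)|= 30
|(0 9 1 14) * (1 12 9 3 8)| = |(0 3 8 1 14)(9 12)| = 10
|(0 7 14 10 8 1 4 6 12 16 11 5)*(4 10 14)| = 24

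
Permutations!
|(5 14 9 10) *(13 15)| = 4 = |(5 14 9 10)(13 15)|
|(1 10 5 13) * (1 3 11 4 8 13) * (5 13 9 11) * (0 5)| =12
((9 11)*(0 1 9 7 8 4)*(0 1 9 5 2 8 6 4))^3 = ((0 9 11 7 6 4 1 5 2 8))^3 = (0 7 1 8 11 4 2 9 6 5)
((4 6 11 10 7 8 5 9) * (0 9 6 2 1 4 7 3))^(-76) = (0 6 9 11 7 10 8 3 5)(1 2 4)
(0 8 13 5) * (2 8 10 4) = (0 10 4 2 8 13 5) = [10, 1, 8, 3, 2, 0, 6, 7, 13, 9, 4, 11, 12, 5]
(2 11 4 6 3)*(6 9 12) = (2 11 4 9 12 6 3) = [0, 1, 11, 2, 9, 5, 3, 7, 8, 12, 10, 4, 6]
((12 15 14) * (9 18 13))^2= ((9 18 13)(12 15 14))^2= (9 13 18)(12 14 15)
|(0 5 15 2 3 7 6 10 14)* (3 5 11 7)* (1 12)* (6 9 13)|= 24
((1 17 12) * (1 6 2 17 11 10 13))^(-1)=(1 13 10 11)(2 6 12 17)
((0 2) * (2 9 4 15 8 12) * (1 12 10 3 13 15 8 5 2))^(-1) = (0 2 5 15 13 3 10 8 4 9)(1 12)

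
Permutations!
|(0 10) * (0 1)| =3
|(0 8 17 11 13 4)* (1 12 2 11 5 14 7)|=12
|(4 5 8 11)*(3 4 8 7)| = |(3 4 5 7)(8 11)| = 4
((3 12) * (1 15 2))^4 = ((1 15 2)(3 12))^4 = (1 15 2)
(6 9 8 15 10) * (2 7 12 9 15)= (2 7 12 9 8)(6 15 10)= [0, 1, 7, 3, 4, 5, 15, 12, 2, 8, 6, 11, 9, 13, 14, 10]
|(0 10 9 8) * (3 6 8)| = 6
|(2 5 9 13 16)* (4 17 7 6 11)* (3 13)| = |(2 5 9 3 13 16)(4 17 7 6 11)| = 30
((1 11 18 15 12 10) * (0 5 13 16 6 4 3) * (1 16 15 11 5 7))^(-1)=((0 7 1 5 13 15 12 10 16 6 4 3)(11 18))^(-1)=(0 3 4 6 16 10 12 15 13 5 1 7)(11 18)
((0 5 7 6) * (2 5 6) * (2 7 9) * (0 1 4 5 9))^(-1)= ((0 6 1 4 5)(2 9))^(-1)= (0 5 4 1 6)(2 9)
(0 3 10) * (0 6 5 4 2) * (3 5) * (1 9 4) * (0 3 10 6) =(0 5 1 9 4 2 3 6 10) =[5, 9, 3, 6, 2, 1, 10, 7, 8, 4, 0]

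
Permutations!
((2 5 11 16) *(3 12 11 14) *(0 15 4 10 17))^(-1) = ((0 15 4 10 17)(2 5 14 3 12 11 16))^(-1) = (0 17 10 4 15)(2 16 11 12 3 14 5)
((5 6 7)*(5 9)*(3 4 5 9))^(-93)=(9)(3 5 7 4 6)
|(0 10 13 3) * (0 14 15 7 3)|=12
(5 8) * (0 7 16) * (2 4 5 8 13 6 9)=(0 7 16)(2 4 5 13 6 9)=[7, 1, 4, 3, 5, 13, 9, 16, 8, 2, 10, 11, 12, 6, 14, 15, 0]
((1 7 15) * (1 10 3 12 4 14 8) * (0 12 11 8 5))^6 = ((0 12 4 14 5)(1 7 15 10 3 11 8))^6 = (0 12 4 14 5)(1 8 11 3 10 15 7)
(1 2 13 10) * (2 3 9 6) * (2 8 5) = (1 3 9 6 8 5 2 13 10) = [0, 3, 13, 9, 4, 2, 8, 7, 5, 6, 1, 11, 12, 10]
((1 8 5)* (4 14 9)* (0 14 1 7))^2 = (0 9 1 5)(4 8 7 14)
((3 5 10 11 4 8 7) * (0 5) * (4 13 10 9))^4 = (0 8 5 7 9 3 4)(10 11 13)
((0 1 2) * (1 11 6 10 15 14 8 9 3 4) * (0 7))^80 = (0 6 15 8 3 1 7 11 10 14 9 4 2)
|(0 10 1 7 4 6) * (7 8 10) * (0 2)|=15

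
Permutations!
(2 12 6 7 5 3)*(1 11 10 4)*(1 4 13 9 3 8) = (1 11 10 13 9 3 2 12 6 7 5 8) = [0, 11, 12, 2, 4, 8, 7, 5, 1, 3, 13, 10, 6, 9]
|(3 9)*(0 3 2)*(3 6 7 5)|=7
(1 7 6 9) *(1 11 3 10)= [0, 7, 2, 10, 4, 5, 9, 6, 8, 11, 1, 3]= (1 7 6 9 11 3 10)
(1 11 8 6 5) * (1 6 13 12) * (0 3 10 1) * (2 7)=(0 3 10 1 11 8 13 12)(2 7)(5 6)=[3, 11, 7, 10, 4, 6, 5, 2, 13, 9, 1, 8, 0, 12]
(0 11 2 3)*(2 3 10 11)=(0 2 10 11 3)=[2, 1, 10, 0, 4, 5, 6, 7, 8, 9, 11, 3]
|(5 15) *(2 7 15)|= |(2 7 15 5)|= 4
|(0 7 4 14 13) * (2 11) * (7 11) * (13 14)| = 6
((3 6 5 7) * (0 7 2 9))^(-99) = (0 9 2 5 6 3 7)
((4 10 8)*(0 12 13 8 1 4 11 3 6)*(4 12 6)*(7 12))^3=((0 6)(1 7 12 13 8 11 3 4 10))^3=(0 6)(1 13 3)(4 7 8)(10 12 11)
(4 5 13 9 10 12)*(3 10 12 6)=(3 10 6)(4 5 13 9 12)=[0, 1, 2, 10, 5, 13, 3, 7, 8, 12, 6, 11, 4, 9]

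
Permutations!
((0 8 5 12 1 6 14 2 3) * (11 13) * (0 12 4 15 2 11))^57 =((0 8 5 4 15 2 3 12 1 6 14 11 13))^57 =(0 2 14 5 12 13 15 6 8 3 11 4 1)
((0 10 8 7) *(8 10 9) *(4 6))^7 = (10)(0 7 8 9)(4 6)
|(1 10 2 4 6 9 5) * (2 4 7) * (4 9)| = |(1 10 9 5)(2 7)(4 6)| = 4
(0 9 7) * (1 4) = (0 9 7)(1 4) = [9, 4, 2, 3, 1, 5, 6, 0, 8, 7]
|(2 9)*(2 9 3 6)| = |(9)(2 3 6)| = 3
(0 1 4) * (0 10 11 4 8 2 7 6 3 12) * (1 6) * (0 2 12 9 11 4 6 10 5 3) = (0 10 4 5 3 9 11 6)(1 8 12 2 7) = [10, 8, 7, 9, 5, 3, 0, 1, 12, 11, 4, 6, 2]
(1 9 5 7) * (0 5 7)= (0 5)(1 9 7)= [5, 9, 2, 3, 4, 0, 6, 1, 8, 7]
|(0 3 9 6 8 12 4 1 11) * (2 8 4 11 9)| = 12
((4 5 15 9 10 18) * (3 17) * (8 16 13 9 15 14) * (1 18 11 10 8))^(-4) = (1 18 4 5 14)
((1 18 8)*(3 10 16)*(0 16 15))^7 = (0 3 15 16 10)(1 18 8)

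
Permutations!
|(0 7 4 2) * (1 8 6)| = 12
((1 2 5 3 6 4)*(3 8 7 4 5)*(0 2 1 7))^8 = ((0 2 3 6 5 8)(4 7))^8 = (0 3 5)(2 6 8)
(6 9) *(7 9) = [0, 1, 2, 3, 4, 5, 7, 9, 8, 6] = (6 7 9)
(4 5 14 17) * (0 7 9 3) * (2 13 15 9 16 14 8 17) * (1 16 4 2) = (0 7 4 5 8 17 2 13 15 9 3)(1 16 14) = [7, 16, 13, 0, 5, 8, 6, 4, 17, 3, 10, 11, 12, 15, 1, 9, 14, 2]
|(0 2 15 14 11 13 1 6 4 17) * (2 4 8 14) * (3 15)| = |(0 4 17)(1 6 8 14 11 13)(2 3 15)| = 6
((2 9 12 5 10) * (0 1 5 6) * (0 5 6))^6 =(0 9 10 6)(1 12 2 5)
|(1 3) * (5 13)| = |(1 3)(5 13)| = 2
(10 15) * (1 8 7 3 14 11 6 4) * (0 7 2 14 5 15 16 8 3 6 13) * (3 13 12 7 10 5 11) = (0 10 16 8 2 14 3 11 12 7 6 4 1 13)(5 15) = [10, 13, 14, 11, 1, 15, 4, 6, 2, 9, 16, 12, 7, 0, 3, 5, 8]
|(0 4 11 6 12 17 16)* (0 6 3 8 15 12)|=10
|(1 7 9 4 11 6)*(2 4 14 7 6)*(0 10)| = 6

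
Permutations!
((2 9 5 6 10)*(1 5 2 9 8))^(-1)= ((1 5 6 10 9 2 8))^(-1)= (1 8 2 9 10 6 5)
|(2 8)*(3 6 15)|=|(2 8)(3 6 15)|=6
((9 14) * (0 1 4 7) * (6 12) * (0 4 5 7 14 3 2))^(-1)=((0 1 5 7 4 14 9 3 2)(6 12))^(-1)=(0 2 3 9 14 4 7 5 1)(6 12)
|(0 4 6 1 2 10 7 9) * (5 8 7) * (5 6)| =12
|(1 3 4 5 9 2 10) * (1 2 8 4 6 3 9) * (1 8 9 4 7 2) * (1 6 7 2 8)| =6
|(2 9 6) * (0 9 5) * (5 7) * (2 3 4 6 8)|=6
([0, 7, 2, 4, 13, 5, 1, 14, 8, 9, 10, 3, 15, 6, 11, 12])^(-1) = (1 6 13 4 3 11 14 7)(12 15)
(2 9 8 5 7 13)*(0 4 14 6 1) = (0 4 14 6 1)(2 9 8 5 7 13) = [4, 0, 9, 3, 14, 7, 1, 13, 5, 8, 10, 11, 12, 2, 6]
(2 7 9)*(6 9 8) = (2 7 8 6 9) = [0, 1, 7, 3, 4, 5, 9, 8, 6, 2]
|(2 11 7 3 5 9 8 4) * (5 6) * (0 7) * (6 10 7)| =24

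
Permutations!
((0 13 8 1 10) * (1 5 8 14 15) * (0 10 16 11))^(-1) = ((0 13 14 15 1 16 11)(5 8))^(-1) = (0 11 16 1 15 14 13)(5 8)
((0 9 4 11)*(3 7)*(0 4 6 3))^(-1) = ((0 9 6 3 7)(4 11))^(-1) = (0 7 3 6 9)(4 11)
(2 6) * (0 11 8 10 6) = (0 11 8 10 6 2) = [11, 1, 0, 3, 4, 5, 2, 7, 10, 9, 6, 8]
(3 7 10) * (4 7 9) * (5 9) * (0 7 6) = [7, 1, 2, 5, 6, 9, 0, 10, 8, 4, 3] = (0 7 10 3 5 9 4 6)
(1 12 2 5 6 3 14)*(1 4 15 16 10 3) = (1 12 2 5 6)(3 14 4 15 16 10) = [0, 12, 5, 14, 15, 6, 1, 7, 8, 9, 3, 11, 2, 13, 4, 16, 10]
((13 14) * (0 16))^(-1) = (0 16)(13 14)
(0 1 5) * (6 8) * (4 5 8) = (0 1 8 6 4 5) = [1, 8, 2, 3, 5, 0, 4, 7, 6]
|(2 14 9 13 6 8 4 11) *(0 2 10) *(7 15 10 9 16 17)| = |(0 2 14 16 17 7 15 10)(4 11 9 13 6 8)| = 24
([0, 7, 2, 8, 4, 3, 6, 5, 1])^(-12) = (1 3 7 8 5)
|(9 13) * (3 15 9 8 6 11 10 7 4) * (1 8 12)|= |(1 8 6 11 10 7 4 3 15 9 13 12)|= 12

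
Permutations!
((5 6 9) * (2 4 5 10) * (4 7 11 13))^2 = ((2 7 11 13 4 5 6 9 10))^2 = (2 11 4 6 10 7 13 5 9)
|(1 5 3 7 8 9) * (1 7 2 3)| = 6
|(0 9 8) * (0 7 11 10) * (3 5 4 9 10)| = |(0 10)(3 5 4 9 8 7 11)| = 14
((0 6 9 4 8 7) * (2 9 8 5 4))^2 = (9)(0 8)(6 7)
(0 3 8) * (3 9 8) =[9, 1, 2, 3, 4, 5, 6, 7, 0, 8] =(0 9 8)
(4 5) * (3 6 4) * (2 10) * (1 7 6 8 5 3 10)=(1 7 6 4 3 8 5 10 2)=[0, 7, 1, 8, 3, 10, 4, 6, 5, 9, 2]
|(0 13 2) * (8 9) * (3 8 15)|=12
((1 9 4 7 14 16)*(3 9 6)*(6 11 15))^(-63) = (1 7 3 11 14 9 15 16 4 6)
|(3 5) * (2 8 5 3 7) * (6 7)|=5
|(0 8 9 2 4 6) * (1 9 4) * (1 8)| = |(0 1 9 2 8 4 6)| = 7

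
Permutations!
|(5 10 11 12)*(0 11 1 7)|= 7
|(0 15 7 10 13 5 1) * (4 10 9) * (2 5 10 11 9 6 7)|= |(0 15 2 5 1)(4 11 9)(6 7)(10 13)|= 30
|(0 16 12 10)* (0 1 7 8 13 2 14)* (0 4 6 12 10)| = |(0 16 10 1 7 8 13 2 14 4 6 12)| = 12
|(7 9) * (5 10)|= |(5 10)(7 9)|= 2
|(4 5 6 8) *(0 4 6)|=6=|(0 4 5)(6 8)|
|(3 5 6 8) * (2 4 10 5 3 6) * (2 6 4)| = 5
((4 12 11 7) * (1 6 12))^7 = ((1 6 12 11 7 4))^7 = (1 6 12 11 7 4)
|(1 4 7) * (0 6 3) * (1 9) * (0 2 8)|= 20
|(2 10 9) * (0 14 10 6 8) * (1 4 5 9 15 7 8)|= 6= |(0 14 10 15 7 8)(1 4 5 9 2 6)|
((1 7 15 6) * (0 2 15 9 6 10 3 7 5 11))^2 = (0 15 3 9 1 11 2 10 7 6 5)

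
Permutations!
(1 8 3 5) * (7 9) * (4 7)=(1 8 3 5)(4 7 9)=[0, 8, 2, 5, 7, 1, 6, 9, 3, 4]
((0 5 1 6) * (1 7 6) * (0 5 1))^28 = (5 7 6)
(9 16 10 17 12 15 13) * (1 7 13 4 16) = (1 7 13 9)(4 16 10 17 12 15) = [0, 7, 2, 3, 16, 5, 6, 13, 8, 1, 17, 11, 15, 9, 14, 4, 10, 12]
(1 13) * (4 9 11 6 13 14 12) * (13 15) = [0, 14, 2, 3, 9, 5, 15, 7, 8, 11, 10, 6, 4, 1, 12, 13] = (1 14 12 4 9 11 6 15 13)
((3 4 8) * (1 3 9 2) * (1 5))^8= (1 3 4 8 9 2 5)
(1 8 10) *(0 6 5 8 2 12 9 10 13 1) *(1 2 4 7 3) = (0 6 5 8 13 2 12 9 10)(1 4 7 3) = [6, 4, 12, 1, 7, 8, 5, 3, 13, 10, 0, 11, 9, 2]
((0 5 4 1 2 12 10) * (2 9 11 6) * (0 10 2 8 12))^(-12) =((0 5 4 1 9 11 6 8 12 2))^(-12) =(0 12 6 9 4)(1 5 2 8 11)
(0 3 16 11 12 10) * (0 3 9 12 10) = (0 9 12)(3 16 11 10) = [9, 1, 2, 16, 4, 5, 6, 7, 8, 12, 3, 10, 0, 13, 14, 15, 11]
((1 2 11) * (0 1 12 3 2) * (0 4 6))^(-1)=(0 6 4 1)(2 3 12 11)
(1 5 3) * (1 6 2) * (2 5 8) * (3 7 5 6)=(1 8 2)(5 7)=[0, 8, 1, 3, 4, 7, 6, 5, 2]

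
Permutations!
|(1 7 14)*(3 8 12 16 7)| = 7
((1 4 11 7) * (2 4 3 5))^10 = ((1 3 5 2 4 11 7))^10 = (1 2 7 5 11 3 4)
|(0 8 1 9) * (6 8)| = 5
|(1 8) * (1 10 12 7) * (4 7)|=|(1 8 10 12 4 7)|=6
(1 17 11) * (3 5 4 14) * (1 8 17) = (3 5 4 14)(8 17 11) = [0, 1, 2, 5, 14, 4, 6, 7, 17, 9, 10, 8, 12, 13, 3, 15, 16, 11]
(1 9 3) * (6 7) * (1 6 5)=(1 9 3 6 7 5)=[0, 9, 2, 6, 4, 1, 7, 5, 8, 3]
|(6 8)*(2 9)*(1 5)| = 2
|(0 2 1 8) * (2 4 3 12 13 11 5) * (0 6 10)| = 12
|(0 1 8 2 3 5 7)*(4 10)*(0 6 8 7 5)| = |(0 1 7 6 8 2 3)(4 10)| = 14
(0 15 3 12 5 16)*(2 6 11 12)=(0 15 3 2 6 11 12 5 16)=[15, 1, 6, 2, 4, 16, 11, 7, 8, 9, 10, 12, 5, 13, 14, 3, 0]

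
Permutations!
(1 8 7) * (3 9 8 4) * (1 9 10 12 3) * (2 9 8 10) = (1 4)(2 9 10 12 3)(7 8) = [0, 4, 9, 2, 1, 5, 6, 8, 7, 10, 12, 11, 3]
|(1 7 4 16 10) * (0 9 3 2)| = 20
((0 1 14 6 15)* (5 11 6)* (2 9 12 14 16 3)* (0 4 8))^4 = ((0 1 16 3 2 9 12 14 5 11 6 15 4 8))^4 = (0 2 5 4 16 12 6)(1 9 11 8 3 14 15)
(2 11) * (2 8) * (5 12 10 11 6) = (2 6 5 12 10 11 8) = [0, 1, 6, 3, 4, 12, 5, 7, 2, 9, 11, 8, 10]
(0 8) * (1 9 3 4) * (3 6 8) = (0 3 4 1 9 6 8) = [3, 9, 2, 4, 1, 5, 8, 7, 0, 6]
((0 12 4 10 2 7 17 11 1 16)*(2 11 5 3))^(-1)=(0 16 1 11 10 4 12)(2 3 5 17 7)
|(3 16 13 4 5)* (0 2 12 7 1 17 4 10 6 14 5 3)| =|(0 2 12 7 1 17 4 3 16 13 10 6 14 5)| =14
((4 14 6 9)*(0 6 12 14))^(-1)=(0 4 9 6)(12 14)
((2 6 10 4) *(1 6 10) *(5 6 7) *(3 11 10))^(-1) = (1 6 5 7)(2 4 10 11 3)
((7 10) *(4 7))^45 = (10)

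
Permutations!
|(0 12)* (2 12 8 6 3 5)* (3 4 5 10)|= |(0 8 6 4 5 2 12)(3 10)|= 14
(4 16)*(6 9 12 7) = (4 16)(6 9 12 7) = [0, 1, 2, 3, 16, 5, 9, 6, 8, 12, 10, 11, 7, 13, 14, 15, 4]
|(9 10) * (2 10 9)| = 2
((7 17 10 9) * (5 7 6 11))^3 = (5 10 11 17 6 7 9)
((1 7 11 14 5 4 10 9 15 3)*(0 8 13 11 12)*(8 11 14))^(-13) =(0 11 8 13 14 5 4 10 9 15 3 1 7 12)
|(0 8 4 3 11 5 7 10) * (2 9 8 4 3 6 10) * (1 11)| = 8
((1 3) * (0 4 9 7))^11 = (0 7 9 4)(1 3)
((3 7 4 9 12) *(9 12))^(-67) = (3 7 4 12)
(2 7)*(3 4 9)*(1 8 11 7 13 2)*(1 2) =[0, 8, 13, 4, 9, 5, 6, 2, 11, 3, 10, 7, 12, 1] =(1 8 11 7 2 13)(3 4 9)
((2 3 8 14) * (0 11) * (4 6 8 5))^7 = (14)(0 11)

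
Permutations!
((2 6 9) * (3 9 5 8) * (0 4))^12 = (9)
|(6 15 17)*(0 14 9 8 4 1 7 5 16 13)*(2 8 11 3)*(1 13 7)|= 9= |(0 14 9 11 3 2 8 4 13)(5 16 7)(6 15 17)|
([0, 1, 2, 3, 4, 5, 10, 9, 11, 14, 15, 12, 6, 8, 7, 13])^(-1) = [0, 1, 2, 3, 4, 5, 12, 14, 13, 7, 6, 8, 11, 15, 9, 10]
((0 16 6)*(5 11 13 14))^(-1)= ((0 16 6)(5 11 13 14))^(-1)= (0 6 16)(5 14 13 11)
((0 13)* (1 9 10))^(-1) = (0 13)(1 10 9)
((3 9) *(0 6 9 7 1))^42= ((0 6 9 3 7 1))^42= (9)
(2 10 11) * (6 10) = [0, 1, 6, 3, 4, 5, 10, 7, 8, 9, 11, 2] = (2 6 10 11)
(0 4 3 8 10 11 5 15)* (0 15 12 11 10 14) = [4, 1, 2, 8, 3, 12, 6, 7, 14, 9, 10, 5, 11, 13, 0, 15] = (15)(0 4 3 8 14)(5 12 11)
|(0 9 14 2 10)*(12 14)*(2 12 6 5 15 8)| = 8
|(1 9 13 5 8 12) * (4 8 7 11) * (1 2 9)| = |(2 9 13 5 7 11 4 8 12)| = 9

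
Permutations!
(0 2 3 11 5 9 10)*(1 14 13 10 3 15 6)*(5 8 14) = (0 2 15 6 1 5 9 3 11 8 14 13 10) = [2, 5, 15, 11, 4, 9, 1, 7, 14, 3, 0, 8, 12, 10, 13, 6]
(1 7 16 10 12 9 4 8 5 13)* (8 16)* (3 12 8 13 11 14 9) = (1 7 13)(3 12)(4 16 10 8 5 11 14 9) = [0, 7, 2, 12, 16, 11, 6, 13, 5, 4, 8, 14, 3, 1, 9, 15, 10]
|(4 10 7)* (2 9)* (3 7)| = |(2 9)(3 7 4 10)| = 4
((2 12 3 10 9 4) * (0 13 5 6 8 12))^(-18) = ((0 13 5 6 8 12 3 10 9 4 2))^(-18) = (0 8 9 13 12 4 5 3 2 6 10)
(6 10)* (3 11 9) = (3 11 9)(6 10) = [0, 1, 2, 11, 4, 5, 10, 7, 8, 3, 6, 9]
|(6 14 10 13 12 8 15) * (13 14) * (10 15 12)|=|(6 13 10 14 15)(8 12)|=10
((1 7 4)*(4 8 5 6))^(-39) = (1 5)(4 8)(6 7) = ((1 7 8 5 6 4))^(-39)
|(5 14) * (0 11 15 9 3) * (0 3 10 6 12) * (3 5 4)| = 28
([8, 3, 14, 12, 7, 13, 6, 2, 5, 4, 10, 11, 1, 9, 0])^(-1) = (0 14 2 7 4 9 13 5 8)(1 12 3)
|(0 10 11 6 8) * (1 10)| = 6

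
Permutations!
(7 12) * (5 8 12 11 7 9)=(5 8 12 9)(7 11)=[0, 1, 2, 3, 4, 8, 6, 11, 12, 5, 10, 7, 9]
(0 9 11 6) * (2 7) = (0 9 11 6)(2 7) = [9, 1, 7, 3, 4, 5, 0, 2, 8, 11, 10, 6]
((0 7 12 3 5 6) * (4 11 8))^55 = (0 7 12 3 5 6)(4 11 8)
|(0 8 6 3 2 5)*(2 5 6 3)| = 4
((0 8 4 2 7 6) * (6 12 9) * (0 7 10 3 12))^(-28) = (0 4 10 12 6)(2 3 9 7 8) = ((0 8 4 2 10 3 12 9 6 7))^(-28)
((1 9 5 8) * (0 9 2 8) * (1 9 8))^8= (9)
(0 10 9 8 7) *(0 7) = [10, 1, 2, 3, 4, 5, 6, 7, 0, 8, 9] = (0 10 9 8)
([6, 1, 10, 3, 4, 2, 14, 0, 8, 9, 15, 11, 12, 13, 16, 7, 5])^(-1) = [7, 1, 5, 3, 4, 16, 0, 15, 8, 9, 2, 11, 12, 13, 6, 10, 14]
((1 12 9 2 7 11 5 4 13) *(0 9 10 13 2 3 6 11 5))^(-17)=(0 6 9 11 3)(1 13 10 12)(2 4 5 7)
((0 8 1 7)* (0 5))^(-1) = ((0 8 1 7 5))^(-1) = (0 5 7 1 8)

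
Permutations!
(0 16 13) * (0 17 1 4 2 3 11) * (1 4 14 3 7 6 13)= [16, 14, 7, 11, 2, 5, 13, 6, 8, 9, 10, 0, 12, 17, 3, 15, 1, 4]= (0 16 1 14 3 11)(2 7 6 13 17 4)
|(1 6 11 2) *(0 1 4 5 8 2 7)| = 20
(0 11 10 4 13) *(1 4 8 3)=(0 11 10 8 3 1 4 13)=[11, 4, 2, 1, 13, 5, 6, 7, 3, 9, 8, 10, 12, 0]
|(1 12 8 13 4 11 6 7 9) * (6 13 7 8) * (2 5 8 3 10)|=|(1 12 6 3 10 2 5 8 7 9)(4 11 13)|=30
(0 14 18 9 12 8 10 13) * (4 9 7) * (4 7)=[14, 1, 2, 3, 9, 5, 6, 7, 10, 12, 13, 11, 8, 0, 18, 15, 16, 17, 4]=(0 14 18 4 9 12 8 10 13)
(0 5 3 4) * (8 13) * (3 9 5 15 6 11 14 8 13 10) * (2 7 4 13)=(0 15 6 11 14 8 10 3 13 2 7 4)(5 9)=[15, 1, 7, 13, 0, 9, 11, 4, 10, 5, 3, 14, 12, 2, 8, 6]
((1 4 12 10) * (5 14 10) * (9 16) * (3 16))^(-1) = (1 10 14 5 12 4)(3 9 16)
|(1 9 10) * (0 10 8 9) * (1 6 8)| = 6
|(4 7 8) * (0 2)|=|(0 2)(4 7 8)|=6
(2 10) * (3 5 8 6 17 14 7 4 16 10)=(2 3 5 8 6 17 14 7 4 16 10)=[0, 1, 3, 5, 16, 8, 17, 4, 6, 9, 2, 11, 12, 13, 7, 15, 10, 14]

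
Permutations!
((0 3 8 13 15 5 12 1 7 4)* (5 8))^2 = ((0 3 5 12 1 7 4)(8 13 15))^2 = (0 5 1 4 3 12 7)(8 15 13)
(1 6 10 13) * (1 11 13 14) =(1 6 10 14)(11 13) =[0, 6, 2, 3, 4, 5, 10, 7, 8, 9, 14, 13, 12, 11, 1]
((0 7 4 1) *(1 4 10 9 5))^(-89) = ((0 7 10 9 5 1))^(-89) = (0 7 10 9 5 1)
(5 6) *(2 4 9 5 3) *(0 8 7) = [8, 1, 4, 2, 9, 6, 3, 0, 7, 5] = (0 8 7)(2 4 9 5 6 3)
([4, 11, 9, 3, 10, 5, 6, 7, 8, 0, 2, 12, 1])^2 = [10, 12, 0, 3, 2, 5, 6, 7, 8, 4, 9, 1, 11]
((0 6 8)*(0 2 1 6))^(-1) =((1 6 8 2))^(-1) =(1 2 8 6)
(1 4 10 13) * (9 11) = [0, 4, 2, 3, 10, 5, 6, 7, 8, 11, 13, 9, 12, 1] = (1 4 10 13)(9 11)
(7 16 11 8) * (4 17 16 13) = (4 17 16 11 8 7 13) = [0, 1, 2, 3, 17, 5, 6, 13, 7, 9, 10, 8, 12, 4, 14, 15, 11, 16]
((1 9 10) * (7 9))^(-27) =(1 7 9 10)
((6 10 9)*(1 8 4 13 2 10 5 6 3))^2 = (1 4 2 9)(3 8 13 10)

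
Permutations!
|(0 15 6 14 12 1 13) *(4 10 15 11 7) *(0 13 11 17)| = |(0 17)(1 11 7 4 10 15 6 14 12)| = 18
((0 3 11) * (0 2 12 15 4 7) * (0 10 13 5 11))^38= (2 15 7 13 11 12 4 10 5)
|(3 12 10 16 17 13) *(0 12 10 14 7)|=|(0 12 14 7)(3 10 16 17 13)|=20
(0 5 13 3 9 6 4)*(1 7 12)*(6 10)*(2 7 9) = (0 5 13 3 2 7 12 1 9 10 6 4) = [5, 9, 7, 2, 0, 13, 4, 12, 8, 10, 6, 11, 1, 3]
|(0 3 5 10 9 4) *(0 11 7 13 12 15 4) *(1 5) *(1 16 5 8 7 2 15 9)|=44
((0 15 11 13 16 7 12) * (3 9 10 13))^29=((0 15 11 3 9 10 13 16 7 12))^29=(0 12 7 16 13 10 9 3 11 15)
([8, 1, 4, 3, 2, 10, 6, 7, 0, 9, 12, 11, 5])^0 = (12)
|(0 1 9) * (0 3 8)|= |(0 1 9 3 8)|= 5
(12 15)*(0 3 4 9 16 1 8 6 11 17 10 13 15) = (0 3 4 9 16 1 8 6 11 17 10 13 15 12) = [3, 8, 2, 4, 9, 5, 11, 7, 6, 16, 13, 17, 0, 15, 14, 12, 1, 10]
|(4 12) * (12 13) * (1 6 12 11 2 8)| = |(1 6 12 4 13 11 2 8)| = 8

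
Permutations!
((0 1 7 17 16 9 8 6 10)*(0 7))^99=(0 1)(6 10 7 17 16 9 8)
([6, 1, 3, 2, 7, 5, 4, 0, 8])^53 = (8)(0 6 4 7)(2 3)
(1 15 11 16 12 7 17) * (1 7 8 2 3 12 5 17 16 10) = (1 15 11 10)(2 3 12 8)(5 17 7 16) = [0, 15, 3, 12, 4, 17, 6, 16, 2, 9, 1, 10, 8, 13, 14, 11, 5, 7]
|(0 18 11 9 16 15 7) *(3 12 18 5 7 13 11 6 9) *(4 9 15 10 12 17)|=12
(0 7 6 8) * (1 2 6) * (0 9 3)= (0 7 1 2 6 8 9 3)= [7, 2, 6, 0, 4, 5, 8, 1, 9, 3]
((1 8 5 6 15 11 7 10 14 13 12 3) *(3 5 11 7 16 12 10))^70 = (16)(10 14 13)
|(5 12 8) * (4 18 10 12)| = |(4 18 10 12 8 5)| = 6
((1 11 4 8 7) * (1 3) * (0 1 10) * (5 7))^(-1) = ((0 1 11 4 8 5 7 3 10))^(-1) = (0 10 3 7 5 8 4 11 1)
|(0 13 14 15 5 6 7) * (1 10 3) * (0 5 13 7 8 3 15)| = 11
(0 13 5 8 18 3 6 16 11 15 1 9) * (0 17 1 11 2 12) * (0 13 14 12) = (0 14 12 13 5 8 18 3 6 16 2)(1 9 17)(11 15) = [14, 9, 0, 6, 4, 8, 16, 7, 18, 17, 10, 15, 13, 5, 12, 11, 2, 1, 3]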